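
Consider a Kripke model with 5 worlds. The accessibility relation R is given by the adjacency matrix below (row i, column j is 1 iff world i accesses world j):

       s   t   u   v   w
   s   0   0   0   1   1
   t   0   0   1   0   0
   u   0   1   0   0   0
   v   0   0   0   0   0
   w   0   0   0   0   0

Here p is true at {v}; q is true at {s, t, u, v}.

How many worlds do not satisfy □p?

s: successors {v, w}; p there: v:T, w:F. ✗
t: successors {u}; p there: u:F. ✗
u: successors {t}; p there: t:F. ✗
v: no successors, so □p holds vacuously. ✓
w: no successors, so □p holds vacuously. ✓
Satisfying worlds: {v, w}.
So □p fails at the other 3 worlds.

3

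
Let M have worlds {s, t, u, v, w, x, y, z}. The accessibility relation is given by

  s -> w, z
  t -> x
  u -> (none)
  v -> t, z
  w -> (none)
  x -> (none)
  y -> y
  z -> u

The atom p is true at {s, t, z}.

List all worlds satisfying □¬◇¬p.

{t, u, w, x, z}

s: successors {w, z}; ¬◇¬p there: w:T, z:F. ✗
t: successors {x}; ¬◇¬p there: x:T. ✓
u: no successors, so □¬◇¬p holds vacuously. ✓
v: successors {t, z}; ¬◇¬p there: t:F, z:F. ✗
w: no successors, so □¬◇¬p holds vacuously. ✓
x: no successors, so □¬◇¬p holds vacuously. ✓
y: successors {y}; ¬◇¬p there: y:F. ✗
z: successors {u}; ¬◇¬p there: u:T. ✓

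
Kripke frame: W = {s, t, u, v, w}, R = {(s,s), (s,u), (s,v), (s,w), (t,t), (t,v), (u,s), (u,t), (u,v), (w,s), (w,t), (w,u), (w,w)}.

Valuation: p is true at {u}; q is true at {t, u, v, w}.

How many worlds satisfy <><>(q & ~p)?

s: successors {s, u, v, w}; <>(q & ~p) there: s:T, u:T, v:F, w:T. ✓
t: successors {t, v}; <>(q & ~p) there: t:T, v:F. ✓
u: successors {s, t, v}; <>(q & ~p) there: s:T, t:T, v:F. ✓
v: no successors, so <><>(q & ~p) fails. ✗
w: successors {s, t, u, w}; <>(q & ~p) there: s:T, t:T, u:T, w:T. ✓
Satisfying worlds: {s, t, u, w}.

4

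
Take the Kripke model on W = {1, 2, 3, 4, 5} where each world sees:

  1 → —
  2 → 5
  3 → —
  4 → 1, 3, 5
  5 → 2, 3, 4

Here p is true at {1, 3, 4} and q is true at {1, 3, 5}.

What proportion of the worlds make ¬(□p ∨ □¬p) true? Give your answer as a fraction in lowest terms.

1: □p ∨ □¬p is T. ✗
2: □p ∨ □¬p is T. ✗
3: □p ∨ □¬p is T. ✗
4: □p ∨ □¬p is F. ✓
5: □p ∨ □¬p is F. ✓
That's 2 of 5 worlds, so 2/5.

2/5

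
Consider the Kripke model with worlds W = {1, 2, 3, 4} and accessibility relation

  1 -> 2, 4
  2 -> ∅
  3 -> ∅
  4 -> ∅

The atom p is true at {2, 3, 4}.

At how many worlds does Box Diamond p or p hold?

1: Box Diamond p is F, p is F. ✗
2: Box Diamond p is T, p is T. ✓
3: Box Diamond p is T, p is T. ✓
4: Box Diamond p is T, p is T. ✓
Satisfying worlds: {2, 3, 4}.

3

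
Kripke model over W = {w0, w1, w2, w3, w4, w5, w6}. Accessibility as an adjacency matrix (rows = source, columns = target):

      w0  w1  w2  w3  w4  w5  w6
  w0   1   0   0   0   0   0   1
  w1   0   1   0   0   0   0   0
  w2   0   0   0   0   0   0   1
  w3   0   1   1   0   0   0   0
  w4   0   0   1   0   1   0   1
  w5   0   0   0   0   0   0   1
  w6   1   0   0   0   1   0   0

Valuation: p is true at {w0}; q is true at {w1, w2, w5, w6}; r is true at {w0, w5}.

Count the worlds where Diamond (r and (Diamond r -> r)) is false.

w0: successors {w0, w6}; r and (Diamond r -> r) there: w0:T, w6:F. ✓
w1: successors {w1}; r and (Diamond r -> r) there: w1:F. ✗
w2: successors {w6}; r and (Diamond r -> r) there: w6:F. ✗
w3: successors {w1, w2}; r and (Diamond r -> r) there: w1:F, w2:F. ✗
w4: successors {w2, w4, w6}; r and (Diamond r -> r) there: w2:F, w4:F, w6:F. ✗
w5: successors {w6}; r and (Diamond r -> r) there: w6:F. ✗
w6: successors {w0, w4}; r and (Diamond r -> r) there: w0:T, w4:F. ✓
Satisfying worlds: {w0, w6}.
So Diamond (r and (Diamond r -> r)) fails at the other 5 worlds.

5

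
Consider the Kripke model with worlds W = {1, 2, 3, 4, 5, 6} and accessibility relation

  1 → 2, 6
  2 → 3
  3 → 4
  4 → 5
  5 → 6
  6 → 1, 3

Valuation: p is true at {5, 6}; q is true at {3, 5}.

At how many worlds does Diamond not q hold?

4

1: successors {2, 6}; not q there: 2:T, 6:T. ✓
2: successors {3}; not q there: 3:F. ✗
3: successors {4}; not q there: 4:T. ✓
4: successors {5}; not q there: 5:F. ✗
5: successors {6}; not q there: 6:T. ✓
6: successors {1, 3}; not q there: 1:T, 3:F. ✓
Satisfying worlds: {1, 3, 5, 6}.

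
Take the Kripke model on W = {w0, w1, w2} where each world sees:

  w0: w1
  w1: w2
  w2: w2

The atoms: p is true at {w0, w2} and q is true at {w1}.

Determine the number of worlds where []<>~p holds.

0

w0: successors {w1}; <>~p there: w1:F. ✗
w1: successors {w2}; <>~p there: w2:F. ✗
w2: successors {w2}; <>~p there: w2:F. ✗
Satisfying worlds: ∅.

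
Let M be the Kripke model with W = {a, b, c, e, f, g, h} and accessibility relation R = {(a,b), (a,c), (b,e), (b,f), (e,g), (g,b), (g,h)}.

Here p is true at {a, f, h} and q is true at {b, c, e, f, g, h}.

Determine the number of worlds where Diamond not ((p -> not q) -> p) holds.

4

a: successors {b, c}; not ((p -> not q) -> p) there: b:T, c:T. ✓
b: successors {e, f}; not ((p -> not q) -> p) there: e:T, f:F. ✓
c: no successors, so Diamond not ((p -> not q) -> p) fails. ✗
e: successors {g}; not ((p -> not q) -> p) there: g:T. ✓
f: no successors, so Diamond not ((p -> not q) -> p) fails. ✗
g: successors {b, h}; not ((p -> not q) -> p) there: b:T, h:F. ✓
h: no successors, so Diamond not ((p -> not q) -> p) fails. ✗
Satisfying worlds: {a, b, e, g}.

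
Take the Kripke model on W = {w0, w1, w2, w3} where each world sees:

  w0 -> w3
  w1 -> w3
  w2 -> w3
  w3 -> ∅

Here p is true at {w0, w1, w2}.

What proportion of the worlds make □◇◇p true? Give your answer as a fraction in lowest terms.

w0: successors {w3}; ◇◇p there: w3:F. ✗
w1: successors {w3}; ◇◇p there: w3:F. ✗
w2: successors {w3}; ◇◇p there: w3:F. ✗
w3: no successors, so □◇◇p holds vacuously. ✓
That's 1 of 4 worlds, so 1/4.

1/4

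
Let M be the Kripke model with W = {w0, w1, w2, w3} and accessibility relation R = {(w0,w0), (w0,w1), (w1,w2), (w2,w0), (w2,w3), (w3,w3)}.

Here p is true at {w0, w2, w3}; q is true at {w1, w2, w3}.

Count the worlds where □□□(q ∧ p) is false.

3

w0: successors {w0, w1}; □□(q ∧ p) there: w0:F, w1:F. ✗
w1: successors {w2}; □□(q ∧ p) there: w2:F. ✗
w2: successors {w0, w3}; □□(q ∧ p) there: w0:F, w3:T. ✗
w3: successors {w3}; □□(q ∧ p) there: w3:T. ✓
Satisfying worlds: {w3}.
So □□□(q ∧ p) fails at the other 3 worlds.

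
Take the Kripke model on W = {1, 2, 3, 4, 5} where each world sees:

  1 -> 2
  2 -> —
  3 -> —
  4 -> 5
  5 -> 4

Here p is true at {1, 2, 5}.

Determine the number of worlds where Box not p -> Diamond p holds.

1: Box not p is F, Diamond p is T. ✓
2: Box not p is T, Diamond p is F. ✗
3: Box not p is T, Diamond p is F. ✗
4: Box not p is F, Diamond p is T. ✓
5: Box not p is T, Diamond p is F. ✗
Satisfying worlds: {1, 4}.

2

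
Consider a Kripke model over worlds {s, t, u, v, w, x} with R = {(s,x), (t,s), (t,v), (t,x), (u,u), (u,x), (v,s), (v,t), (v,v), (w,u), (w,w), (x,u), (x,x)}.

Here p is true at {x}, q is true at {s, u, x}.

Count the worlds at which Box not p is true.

s: successors {x}; not p there: x:F. ✗
t: successors {s, v, x}; not p there: s:T, v:T, x:F. ✗
u: successors {u, x}; not p there: u:T, x:F. ✗
v: successors {s, t, v}; not p there: s:T, t:T, v:T. ✓
w: successors {u, w}; not p there: u:T, w:T. ✓
x: successors {u, x}; not p there: u:T, x:F. ✗
Satisfying worlds: {v, w}.

2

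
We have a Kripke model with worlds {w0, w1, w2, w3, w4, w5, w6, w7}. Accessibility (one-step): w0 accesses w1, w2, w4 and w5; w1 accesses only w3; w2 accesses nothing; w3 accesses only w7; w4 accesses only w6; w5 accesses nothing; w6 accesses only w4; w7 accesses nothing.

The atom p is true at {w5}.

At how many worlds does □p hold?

w0: successors {w1, w2, w4, w5}; p there: w1:F, w2:F, w4:F, w5:T. ✗
w1: successors {w3}; p there: w3:F. ✗
w2: no successors, so □p holds vacuously. ✓
w3: successors {w7}; p there: w7:F. ✗
w4: successors {w6}; p there: w6:F. ✗
w5: no successors, so □p holds vacuously. ✓
w6: successors {w4}; p there: w4:F. ✗
w7: no successors, so □p holds vacuously. ✓
Satisfying worlds: {w2, w5, w7}.

3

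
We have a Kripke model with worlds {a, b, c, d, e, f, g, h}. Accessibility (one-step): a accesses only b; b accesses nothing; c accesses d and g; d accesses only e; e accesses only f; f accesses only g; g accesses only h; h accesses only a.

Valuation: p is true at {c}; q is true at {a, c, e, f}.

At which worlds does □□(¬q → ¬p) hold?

{a, b, c, d, e, f, g, h}

a: successors {b}; □(¬q → ¬p) there: b:T. ✓
b: no successors, so □□(¬q → ¬p) holds vacuously. ✓
c: successors {d, g}; □(¬q → ¬p) there: d:T, g:T. ✓
d: successors {e}; □(¬q → ¬p) there: e:T. ✓
e: successors {f}; □(¬q → ¬p) there: f:T. ✓
f: successors {g}; □(¬q → ¬p) there: g:T. ✓
g: successors {h}; □(¬q → ¬p) there: h:T. ✓
h: successors {a}; □(¬q → ¬p) there: a:T. ✓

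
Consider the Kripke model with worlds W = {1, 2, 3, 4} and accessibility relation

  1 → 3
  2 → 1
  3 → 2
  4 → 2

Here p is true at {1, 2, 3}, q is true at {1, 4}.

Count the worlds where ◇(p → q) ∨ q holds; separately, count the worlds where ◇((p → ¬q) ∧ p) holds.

3 and 3

For ◇(p → q) ∨ q:
1: ◇(p → q) is F, q is T. ✓
2: ◇(p → q) is T, q is F. ✓
3: ◇(p → q) is F, q is F. ✗
4: ◇(p → q) is F, q is T. ✓
— 3 worlds.
For ◇((p → ¬q) ∧ p):
1: successors {3}; (p → ¬q) ∧ p there: 3:T. ✓
2: successors {1}; (p → ¬q) ∧ p there: 1:F. ✗
3: successors {2}; (p → ¬q) ∧ p there: 2:T. ✓
4: successors {2}; (p → ¬q) ∧ p there: 2:T. ✓
— 3 worlds.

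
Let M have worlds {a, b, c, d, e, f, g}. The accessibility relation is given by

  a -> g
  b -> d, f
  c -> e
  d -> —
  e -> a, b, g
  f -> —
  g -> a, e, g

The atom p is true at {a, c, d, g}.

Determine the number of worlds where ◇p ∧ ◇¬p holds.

a: ◇p is T, ◇¬p is F. ✗
b: ◇p is T, ◇¬p is T. ✓
c: ◇p is F, ◇¬p is T. ✗
d: ◇p is F, ◇¬p is F. ✗
e: ◇p is T, ◇¬p is T. ✓
f: ◇p is F, ◇¬p is F. ✗
g: ◇p is T, ◇¬p is T. ✓
Satisfying worlds: {b, e, g}.

3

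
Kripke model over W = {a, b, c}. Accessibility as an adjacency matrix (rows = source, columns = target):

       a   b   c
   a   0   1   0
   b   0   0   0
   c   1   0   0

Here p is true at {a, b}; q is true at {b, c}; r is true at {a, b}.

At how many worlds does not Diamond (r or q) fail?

a: Diamond (r or q) is T. ✗
b: Diamond (r or q) is F. ✓
c: Diamond (r or q) is T. ✗
Satisfying worlds: {b}.
So not Diamond (r or q) fails at the other 2 worlds.

2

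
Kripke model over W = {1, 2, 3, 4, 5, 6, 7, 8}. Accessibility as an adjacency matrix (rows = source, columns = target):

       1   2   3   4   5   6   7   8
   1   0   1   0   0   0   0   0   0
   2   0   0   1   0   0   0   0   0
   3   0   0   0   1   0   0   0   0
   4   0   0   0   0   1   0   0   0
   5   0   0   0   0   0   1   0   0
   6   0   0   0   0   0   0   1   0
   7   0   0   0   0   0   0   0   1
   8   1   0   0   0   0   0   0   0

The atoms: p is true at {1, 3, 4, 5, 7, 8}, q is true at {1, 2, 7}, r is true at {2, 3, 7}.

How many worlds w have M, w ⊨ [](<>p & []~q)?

1: successors {2}; <>p & []~q there: 2:T. ✓
2: successors {3}; <>p & []~q there: 3:T. ✓
3: successors {4}; <>p & []~q there: 4:T. ✓
4: successors {5}; <>p & []~q there: 5:F. ✗
5: successors {6}; <>p & []~q there: 6:F. ✗
6: successors {7}; <>p & []~q there: 7:T. ✓
7: successors {8}; <>p & []~q there: 8:F. ✗
8: successors {1}; <>p & []~q there: 1:F. ✗
Satisfying worlds: {1, 2, 3, 6}.

4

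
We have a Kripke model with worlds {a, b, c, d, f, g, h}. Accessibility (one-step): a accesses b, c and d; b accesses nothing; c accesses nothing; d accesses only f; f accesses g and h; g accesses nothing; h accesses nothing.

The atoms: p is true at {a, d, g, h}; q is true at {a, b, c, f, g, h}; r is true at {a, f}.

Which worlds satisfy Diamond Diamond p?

{d}

a: successors {b, c, d}; Diamond p there: b:F, c:F, d:F. ✗
b: no successors, so Diamond Diamond p fails. ✗
c: no successors, so Diamond Diamond p fails. ✗
d: successors {f}; Diamond p there: f:T. ✓
f: successors {g, h}; Diamond p there: g:F, h:F. ✗
g: no successors, so Diamond Diamond p fails. ✗
h: no successors, so Diamond Diamond p fails. ✗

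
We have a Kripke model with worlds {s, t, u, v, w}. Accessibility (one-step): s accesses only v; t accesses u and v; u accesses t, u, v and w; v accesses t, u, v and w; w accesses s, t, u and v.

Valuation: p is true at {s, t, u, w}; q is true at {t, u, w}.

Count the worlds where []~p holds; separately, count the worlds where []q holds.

For []~p:
s: successors {v}; ~p there: v:T. ✓
t: successors {u, v}; ~p there: u:F, v:T. ✗
u: successors {t, u, v, w}; ~p there: t:F, u:F, v:T, w:F. ✗
v: successors {t, u, v, w}; ~p there: t:F, u:F, v:T, w:F. ✗
w: successors {s, t, u, v}; ~p there: s:F, t:F, u:F, v:T. ✗
— 1 world.
For []q:
s: successors {v}; q there: v:F. ✗
t: successors {u, v}; q there: u:T, v:F. ✗
u: successors {t, u, v, w}; q there: t:T, u:T, v:F, w:T. ✗
v: successors {t, u, v, w}; q there: t:T, u:T, v:F, w:T. ✗
w: successors {s, t, u, v}; q there: s:F, t:T, u:T, v:F. ✗
— 0 worlds.

1 and 0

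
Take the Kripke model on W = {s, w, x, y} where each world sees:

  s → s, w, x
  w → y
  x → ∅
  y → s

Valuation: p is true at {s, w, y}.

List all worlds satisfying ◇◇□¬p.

{s, y}

s: successors {s, w, x}; ◇□¬p there: s:T, w:F, x:F. ✓
w: successors {y}; ◇□¬p there: y:F. ✗
x: no successors, so ◇◇□¬p fails. ✗
y: successors {s}; ◇□¬p there: s:T. ✓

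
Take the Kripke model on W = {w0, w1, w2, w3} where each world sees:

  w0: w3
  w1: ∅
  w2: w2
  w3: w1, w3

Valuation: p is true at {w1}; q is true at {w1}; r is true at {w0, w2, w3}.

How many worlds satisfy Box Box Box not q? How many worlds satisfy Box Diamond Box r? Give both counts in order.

2 and 3

For Box Box Box not q:
w0: successors {w3}; Box Box not q there: w3:F. ✗
w1: no successors, so Box Box Box not q holds vacuously. ✓
w2: successors {w2}; Box Box not q there: w2:T. ✓
w3: successors {w1, w3}; Box Box not q there: w1:T, w3:F. ✗
— 2 worlds.
For Box Diamond Box r:
w0: successors {w3}; Diamond Box r there: w3:T. ✓
w1: no successors, so Box Diamond Box r holds vacuously. ✓
w2: successors {w2}; Diamond Box r there: w2:T. ✓
w3: successors {w1, w3}; Diamond Box r there: w1:F, w3:T. ✗
— 3 worlds.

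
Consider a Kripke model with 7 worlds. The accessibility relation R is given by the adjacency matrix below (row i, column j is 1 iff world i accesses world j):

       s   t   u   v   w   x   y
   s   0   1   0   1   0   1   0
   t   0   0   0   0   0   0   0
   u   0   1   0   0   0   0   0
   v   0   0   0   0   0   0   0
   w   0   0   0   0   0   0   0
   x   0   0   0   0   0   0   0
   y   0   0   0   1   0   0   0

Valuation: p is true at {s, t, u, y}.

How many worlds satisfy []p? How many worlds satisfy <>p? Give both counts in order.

5 and 2

For []p:
s: successors {t, v, x}; p there: t:T, v:F, x:F. ✗
t: no successors, so []p holds vacuously. ✓
u: successors {t}; p there: t:T. ✓
v: no successors, so []p holds vacuously. ✓
w: no successors, so []p holds vacuously. ✓
x: no successors, so []p holds vacuously. ✓
y: successors {v}; p there: v:F. ✗
— 5 worlds.
For <>p:
s: successors {t, v, x}; p there: t:T, v:F, x:F. ✓
t: no successors, so <>p fails. ✗
u: successors {t}; p there: t:T. ✓
v: no successors, so <>p fails. ✗
w: no successors, so <>p fails. ✗
x: no successors, so <>p fails. ✗
y: successors {v}; p there: v:F. ✗
— 2 worlds.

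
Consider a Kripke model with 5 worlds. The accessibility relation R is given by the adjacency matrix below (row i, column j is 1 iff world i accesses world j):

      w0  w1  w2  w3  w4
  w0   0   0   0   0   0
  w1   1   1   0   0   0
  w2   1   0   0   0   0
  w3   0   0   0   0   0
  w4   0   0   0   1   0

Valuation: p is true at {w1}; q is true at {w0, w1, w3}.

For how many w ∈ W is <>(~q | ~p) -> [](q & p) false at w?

3

w0: <>(~q | ~p) is F, [](q & p) is T. ✓
w1: <>(~q | ~p) is T, [](q & p) is F. ✗
w2: <>(~q | ~p) is T, [](q & p) is F. ✗
w3: <>(~q | ~p) is F, [](q & p) is T. ✓
w4: <>(~q | ~p) is T, [](q & p) is F. ✗
Satisfying worlds: {w0, w3}.
So <>(~q | ~p) -> [](q & p) fails at the other 3 worlds.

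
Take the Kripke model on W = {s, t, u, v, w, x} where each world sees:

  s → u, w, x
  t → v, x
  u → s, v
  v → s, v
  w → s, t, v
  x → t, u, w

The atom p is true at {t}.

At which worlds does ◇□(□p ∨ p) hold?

s: successors {u, w, x}; □(□p ∨ p) there: u:F, w:F, x:F. ✗
t: successors {v, x}; □(□p ∨ p) there: v:F, x:F. ✗
u: successors {s, v}; □(□p ∨ p) there: s:F, v:F. ✗
v: successors {s, v}; □(□p ∨ p) there: s:F, v:F. ✗
w: successors {s, t, v}; □(□p ∨ p) there: s:F, t:F, v:F. ✗
x: successors {t, u, w}; □(□p ∨ p) there: t:F, u:F, w:F. ✗

∅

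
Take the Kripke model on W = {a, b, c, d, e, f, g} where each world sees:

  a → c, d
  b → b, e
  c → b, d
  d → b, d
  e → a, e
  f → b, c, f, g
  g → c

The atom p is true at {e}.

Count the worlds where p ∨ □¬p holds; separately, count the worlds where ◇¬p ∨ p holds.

6 and 7

For p ∨ □¬p:
a: p is F, □¬p is T. ✓
b: p is F, □¬p is F. ✗
c: p is F, □¬p is T. ✓
d: p is F, □¬p is T. ✓
e: p is T, □¬p is F. ✓
f: p is F, □¬p is T. ✓
g: p is F, □¬p is T. ✓
— 6 worlds.
For ◇¬p ∨ p:
a: ◇¬p is T, p is F. ✓
b: ◇¬p is T, p is F. ✓
c: ◇¬p is T, p is F. ✓
d: ◇¬p is T, p is F. ✓
e: ◇¬p is T, p is T. ✓
f: ◇¬p is T, p is F. ✓
g: ◇¬p is T, p is F. ✓
— 7 worlds.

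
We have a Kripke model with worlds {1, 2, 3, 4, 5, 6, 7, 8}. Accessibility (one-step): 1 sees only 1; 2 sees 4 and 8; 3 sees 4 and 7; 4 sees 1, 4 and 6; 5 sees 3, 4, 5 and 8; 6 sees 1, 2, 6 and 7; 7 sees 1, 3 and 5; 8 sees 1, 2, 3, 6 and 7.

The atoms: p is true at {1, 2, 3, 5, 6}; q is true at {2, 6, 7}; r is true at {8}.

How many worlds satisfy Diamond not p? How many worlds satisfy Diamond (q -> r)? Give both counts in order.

6 and 8

For Diamond not p:
1: successors {1}; not p there: 1:F. ✗
2: successors {4, 8}; not p there: 4:T, 8:T. ✓
3: successors {4, 7}; not p there: 4:T, 7:T. ✓
4: successors {1, 4, 6}; not p there: 1:F, 4:T, 6:F. ✓
5: successors {3, 4, 5, 8}; not p there: 3:F, 4:T, 5:F, 8:T. ✓
6: successors {1, 2, 6, 7}; not p there: 1:F, 2:F, 6:F, 7:T. ✓
7: successors {1, 3, 5}; not p there: 1:F, 3:F, 5:F. ✗
8: successors {1, 2, 3, 6, 7}; not p there: 1:F, 2:F, 3:F, 6:F, 7:T. ✓
— 6 worlds.
For Diamond (q -> r):
1: successors {1}; q -> r there: 1:T. ✓
2: successors {4, 8}; q -> r there: 4:T, 8:T. ✓
3: successors {4, 7}; q -> r there: 4:T, 7:F. ✓
4: successors {1, 4, 6}; q -> r there: 1:T, 4:T, 6:F. ✓
5: successors {3, 4, 5, 8}; q -> r there: 3:T, 4:T, 5:T, 8:T. ✓
6: successors {1, 2, 6, 7}; q -> r there: 1:T, 2:F, 6:F, 7:F. ✓
7: successors {1, 3, 5}; q -> r there: 1:T, 3:T, 5:T. ✓
8: successors {1, 2, 3, 6, 7}; q -> r there: 1:T, 2:F, 3:T, 6:F, 7:F. ✓
— 8 worlds.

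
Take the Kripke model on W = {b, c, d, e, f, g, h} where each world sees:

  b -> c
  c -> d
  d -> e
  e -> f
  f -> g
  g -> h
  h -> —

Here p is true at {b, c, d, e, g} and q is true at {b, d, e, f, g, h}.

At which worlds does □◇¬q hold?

{h}

b: successors {c}; ◇¬q there: c:F. ✗
c: successors {d}; ◇¬q there: d:F. ✗
d: successors {e}; ◇¬q there: e:F. ✗
e: successors {f}; ◇¬q there: f:F. ✗
f: successors {g}; ◇¬q there: g:F. ✗
g: successors {h}; ◇¬q there: h:F. ✗
h: no successors, so □◇¬q holds vacuously. ✓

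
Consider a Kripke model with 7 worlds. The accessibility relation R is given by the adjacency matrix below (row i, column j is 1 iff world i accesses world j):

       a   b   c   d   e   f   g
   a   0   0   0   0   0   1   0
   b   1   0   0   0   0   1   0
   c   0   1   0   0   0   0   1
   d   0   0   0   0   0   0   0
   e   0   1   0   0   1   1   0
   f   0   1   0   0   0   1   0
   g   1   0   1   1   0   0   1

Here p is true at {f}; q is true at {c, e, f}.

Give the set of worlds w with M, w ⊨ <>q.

a: successors {f}; q there: f:T. ✓
b: successors {a, f}; q there: a:F, f:T. ✓
c: successors {b, g}; q there: b:F, g:F. ✗
d: no successors, so <>q fails. ✗
e: successors {b, e, f}; q there: b:F, e:T, f:T. ✓
f: successors {b, f}; q there: b:F, f:T. ✓
g: successors {a, c, d, g}; q there: a:F, c:T, d:F, g:F. ✓

{a, b, e, f, g}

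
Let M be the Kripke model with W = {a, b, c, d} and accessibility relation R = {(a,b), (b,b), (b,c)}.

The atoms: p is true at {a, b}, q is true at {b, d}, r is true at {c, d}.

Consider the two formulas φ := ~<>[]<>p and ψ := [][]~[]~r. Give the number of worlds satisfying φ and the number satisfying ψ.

3 and 2

For ~<>[]<>p:
a: <>[]<>p is F. ✓
b: <>[]<>p is T. ✗
c: <>[]<>p is F. ✓
d: <>[]<>p is F. ✓
— 3 worlds.
For [][]~[]~r:
a: successors {b}; []~[]~r there: b:F. ✗
b: successors {b, c}; []~[]~r there: b:F, c:T. ✗
c: no successors, so [][]~[]~r holds vacuously. ✓
d: no successors, so [][]~[]~r holds vacuously. ✓
— 2 worlds.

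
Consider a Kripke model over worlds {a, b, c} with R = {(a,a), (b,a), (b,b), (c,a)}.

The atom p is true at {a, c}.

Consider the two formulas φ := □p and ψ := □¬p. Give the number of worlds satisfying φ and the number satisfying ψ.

For □p:
a: successors {a}; p there: a:T. ✓
b: successors {a, b}; p there: a:T, b:F. ✗
c: successors {a}; p there: a:T. ✓
— 2 worlds.
For □¬p:
a: successors {a}; ¬p there: a:F. ✗
b: successors {a, b}; ¬p there: a:F, b:T. ✗
c: successors {a}; ¬p there: a:F. ✗
— 0 worlds.

2 and 0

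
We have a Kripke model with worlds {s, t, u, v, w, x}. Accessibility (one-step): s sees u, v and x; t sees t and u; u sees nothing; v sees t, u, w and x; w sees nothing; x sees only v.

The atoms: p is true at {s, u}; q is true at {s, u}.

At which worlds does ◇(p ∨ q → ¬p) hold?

s: successors {u, v, x}; p ∨ q → ¬p there: u:F, v:T, x:T. ✓
t: successors {t, u}; p ∨ q → ¬p there: t:T, u:F. ✓
u: no successors, so ◇(p ∨ q → ¬p) fails. ✗
v: successors {t, u, w, x}; p ∨ q → ¬p there: t:T, u:F, w:T, x:T. ✓
w: no successors, so ◇(p ∨ q → ¬p) fails. ✗
x: successors {v}; p ∨ q → ¬p there: v:T. ✓

{s, t, v, x}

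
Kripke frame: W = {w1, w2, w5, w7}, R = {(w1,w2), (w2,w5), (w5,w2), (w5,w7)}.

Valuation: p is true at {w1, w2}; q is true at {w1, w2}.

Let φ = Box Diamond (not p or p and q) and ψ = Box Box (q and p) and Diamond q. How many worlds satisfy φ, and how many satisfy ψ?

For Box Diamond (not p or p and q):
w1: successors {w2}; Diamond (not p or p and q) there: w2:T. ✓
w2: successors {w5}; Diamond (not p or p and q) there: w5:T. ✓
w5: successors {w2, w7}; Diamond (not p or p and q) there: w2:T, w7:F. ✗
w7: no successors, so Box Diamond (not p or p and q) holds vacuously. ✓
— 3 worlds.
For Box Box (q and p) and Diamond q:
w1: Box Box (q and p) is F, Diamond q is T. ✗
w2: Box Box (q and p) is F, Diamond q is F. ✗
w5: Box Box (q and p) is F, Diamond q is T. ✗
w7: Box Box (q and p) is T, Diamond q is F. ✗
— 0 worlds.

3 and 0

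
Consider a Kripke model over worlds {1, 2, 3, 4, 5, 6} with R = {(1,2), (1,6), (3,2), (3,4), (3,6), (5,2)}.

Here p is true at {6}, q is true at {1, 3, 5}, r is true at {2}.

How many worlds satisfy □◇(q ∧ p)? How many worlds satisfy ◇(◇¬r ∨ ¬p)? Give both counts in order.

For □◇(q ∧ p):
1: successors {2, 6}; ◇(q ∧ p) there: 2:F, 6:F. ✗
2: no successors, so □◇(q ∧ p) holds vacuously. ✓
3: successors {2, 4, 6}; ◇(q ∧ p) there: 2:F, 4:F, 6:F. ✗
4: no successors, so □◇(q ∧ p) holds vacuously. ✓
5: successors {2}; ◇(q ∧ p) there: 2:F. ✗
6: no successors, so □◇(q ∧ p) holds vacuously. ✓
— 3 worlds.
For ◇(◇¬r ∨ ¬p):
1: successors {2, 6}; ◇¬r ∨ ¬p there: 2:T, 6:F. ✓
2: no successors, so ◇(◇¬r ∨ ¬p) fails. ✗
3: successors {2, 4, 6}; ◇¬r ∨ ¬p there: 2:T, 4:T, 6:F. ✓
4: no successors, so ◇(◇¬r ∨ ¬p) fails. ✗
5: successors {2}; ◇¬r ∨ ¬p there: 2:T. ✓
6: no successors, so ◇(◇¬r ∨ ¬p) fails. ✗
— 3 worlds.

3 and 3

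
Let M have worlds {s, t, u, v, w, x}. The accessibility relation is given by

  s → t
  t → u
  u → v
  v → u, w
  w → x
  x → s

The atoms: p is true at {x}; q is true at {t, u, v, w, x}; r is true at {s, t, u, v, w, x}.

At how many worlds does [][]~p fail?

1

s: successors {t}; []~p there: t:T. ✓
t: successors {u}; []~p there: u:T. ✓
u: successors {v}; []~p there: v:T. ✓
v: successors {u, w}; []~p there: u:T, w:F. ✗
w: successors {x}; []~p there: x:T. ✓
x: successors {s}; []~p there: s:T. ✓
Satisfying worlds: {s, t, u, w, x}.
So [][]~p fails at the other 1 world.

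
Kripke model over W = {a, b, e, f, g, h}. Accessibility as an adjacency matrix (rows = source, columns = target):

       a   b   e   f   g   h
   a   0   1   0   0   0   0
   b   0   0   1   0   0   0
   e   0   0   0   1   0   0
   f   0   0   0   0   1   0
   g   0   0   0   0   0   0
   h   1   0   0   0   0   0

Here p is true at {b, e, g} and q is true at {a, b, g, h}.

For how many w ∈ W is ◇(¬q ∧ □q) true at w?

a: successors {b}; ¬q ∧ □q there: b:F. ✗
b: successors {e}; ¬q ∧ □q there: e:F. ✗
e: successors {f}; ¬q ∧ □q there: f:T. ✓
f: successors {g}; ¬q ∧ □q there: g:F. ✗
g: no successors, so ◇(¬q ∧ □q) fails. ✗
h: successors {a}; ¬q ∧ □q there: a:F. ✗
Satisfying worlds: {e}.

1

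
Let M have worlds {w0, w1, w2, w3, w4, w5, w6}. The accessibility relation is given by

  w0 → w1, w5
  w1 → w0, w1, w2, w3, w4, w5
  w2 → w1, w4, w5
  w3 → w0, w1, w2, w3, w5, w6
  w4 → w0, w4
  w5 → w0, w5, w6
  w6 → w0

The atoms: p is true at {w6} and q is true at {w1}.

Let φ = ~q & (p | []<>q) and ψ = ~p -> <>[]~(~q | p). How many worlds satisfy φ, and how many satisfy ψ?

1 and 1

For ~q & (p | []<>q):
w0: ~q is T, p | []<>q is F. ✗
w1: ~q is F, p | []<>q is F. ✗
w2: ~q is T, p | []<>q is F. ✗
w3: ~q is T, p | []<>q is F. ✗
w4: ~q is T, p | []<>q is F. ✗
w5: ~q is T, p | []<>q is F. ✗
w6: ~q is T, p | []<>q is T. ✓
— 1 world.
For ~p -> <>[]~(~q | p):
w0: ~p is T, <>[]~(~q | p) is F. ✗
w1: ~p is T, <>[]~(~q | p) is F. ✗
w2: ~p is T, <>[]~(~q | p) is F. ✗
w3: ~p is T, <>[]~(~q | p) is F. ✗
w4: ~p is T, <>[]~(~q | p) is F. ✗
w5: ~p is T, <>[]~(~q | p) is F. ✗
w6: ~p is F, <>[]~(~q | p) is F. ✓
— 1 world.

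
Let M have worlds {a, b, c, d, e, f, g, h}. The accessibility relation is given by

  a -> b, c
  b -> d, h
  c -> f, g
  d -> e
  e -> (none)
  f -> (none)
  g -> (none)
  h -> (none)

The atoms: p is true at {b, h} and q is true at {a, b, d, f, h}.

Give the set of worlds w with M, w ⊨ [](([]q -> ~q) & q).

a: successors {b, c}; ([]q -> ~q) & q there: b:F, c:F. ✗
b: successors {d, h}; ([]q -> ~q) & q there: d:T, h:F. ✗
c: successors {f, g}; ([]q -> ~q) & q there: f:F, g:F. ✗
d: successors {e}; ([]q -> ~q) & q there: e:F. ✗
e: no successors, so [](([]q -> ~q) & q) holds vacuously. ✓
f: no successors, so [](([]q -> ~q) & q) holds vacuously. ✓
g: no successors, so [](([]q -> ~q) & q) holds vacuously. ✓
h: no successors, so [](([]q -> ~q) & q) holds vacuously. ✓

{e, f, g, h}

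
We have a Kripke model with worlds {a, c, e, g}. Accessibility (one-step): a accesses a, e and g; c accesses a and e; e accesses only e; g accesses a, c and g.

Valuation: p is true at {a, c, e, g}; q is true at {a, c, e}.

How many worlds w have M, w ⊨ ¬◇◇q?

a: ◇◇q is T. ✗
c: ◇◇q is T. ✗
e: ◇◇q is T. ✗
g: ◇◇q is T. ✗
Satisfying worlds: ∅.

0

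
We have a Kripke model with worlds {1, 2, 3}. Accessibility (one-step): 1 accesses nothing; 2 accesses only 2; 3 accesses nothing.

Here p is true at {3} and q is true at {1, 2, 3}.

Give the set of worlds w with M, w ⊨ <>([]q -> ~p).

1: no successors, so <>([]q -> ~p) fails. ✗
2: successors {2}; []q -> ~p there: 2:T. ✓
3: no successors, so <>([]q -> ~p) fails. ✗

{2}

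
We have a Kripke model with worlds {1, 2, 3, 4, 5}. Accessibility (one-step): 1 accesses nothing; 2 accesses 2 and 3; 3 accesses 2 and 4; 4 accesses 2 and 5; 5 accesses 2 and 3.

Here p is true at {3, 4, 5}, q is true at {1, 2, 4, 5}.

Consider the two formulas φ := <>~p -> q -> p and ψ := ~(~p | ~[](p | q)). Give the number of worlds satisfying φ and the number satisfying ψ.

For <>~p -> q -> p:
1: <>~p is F, q -> p is F. ✓
2: <>~p is T, q -> p is F. ✗
3: <>~p is T, q -> p is T. ✓
4: <>~p is T, q -> p is T. ✓
5: <>~p is T, q -> p is T. ✓
— 4 worlds.
For ~(~p | ~[](p | q)):
1: ~p | ~[](p | q) is T. ✗
2: ~p | ~[](p | q) is T. ✗
3: ~p | ~[](p | q) is F. ✓
4: ~p | ~[](p | q) is F. ✓
5: ~p | ~[](p | q) is F. ✓
— 3 worlds.

4 and 3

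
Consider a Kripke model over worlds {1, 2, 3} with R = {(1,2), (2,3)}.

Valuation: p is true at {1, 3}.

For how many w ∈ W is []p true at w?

1: successors {2}; p there: 2:F. ✗
2: successors {3}; p there: 3:T. ✓
3: no successors, so []p holds vacuously. ✓
Satisfying worlds: {2, 3}.

2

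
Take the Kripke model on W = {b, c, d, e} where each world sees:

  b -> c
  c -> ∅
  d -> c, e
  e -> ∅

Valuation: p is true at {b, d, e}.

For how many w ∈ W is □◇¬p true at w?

2

b: successors {c}; ◇¬p there: c:F. ✗
c: no successors, so □◇¬p holds vacuously. ✓
d: successors {c, e}; ◇¬p there: c:F, e:F. ✗
e: no successors, so □◇¬p holds vacuously. ✓
Satisfying worlds: {c, e}.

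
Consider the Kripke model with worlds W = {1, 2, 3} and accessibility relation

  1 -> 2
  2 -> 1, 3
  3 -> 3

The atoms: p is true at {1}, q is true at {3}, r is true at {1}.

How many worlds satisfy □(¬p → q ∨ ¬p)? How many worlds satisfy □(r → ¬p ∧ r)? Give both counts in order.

3 and 2

For □(¬p → q ∨ ¬p):
1: successors {2}; ¬p → q ∨ ¬p there: 2:T. ✓
2: successors {1, 3}; ¬p → q ∨ ¬p there: 1:T, 3:T. ✓
3: successors {3}; ¬p → q ∨ ¬p there: 3:T. ✓
— 3 worlds.
For □(r → ¬p ∧ r):
1: successors {2}; r → ¬p ∧ r there: 2:T. ✓
2: successors {1, 3}; r → ¬p ∧ r there: 1:F, 3:T. ✗
3: successors {3}; r → ¬p ∧ r there: 3:T. ✓
— 2 worlds.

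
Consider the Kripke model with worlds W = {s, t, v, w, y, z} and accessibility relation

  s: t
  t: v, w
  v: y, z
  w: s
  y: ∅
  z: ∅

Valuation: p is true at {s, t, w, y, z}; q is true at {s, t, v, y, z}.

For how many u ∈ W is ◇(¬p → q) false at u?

s: successors {t}; ¬p → q there: t:T. ✓
t: successors {v, w}; ¬p → q there: v:T, w:T. ✓
v: successors {y, z}; ¬p → q there: y:T, z:T. ✓
w: successors {s}; ¬p → q there: s:T. ✓
y: no successors, so ◇(¬p → q) fails. ✗
z: no successors, so ◇(¬p → q) fails. ✗
Satisfying worlds: {s, t, v, w}.
So ◇(¬p → q) fails at the other 2 worlds.

2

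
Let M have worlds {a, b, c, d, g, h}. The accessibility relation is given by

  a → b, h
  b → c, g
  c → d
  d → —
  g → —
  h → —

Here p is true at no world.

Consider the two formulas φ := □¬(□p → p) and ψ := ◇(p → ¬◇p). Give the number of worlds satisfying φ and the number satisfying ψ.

4 and 3

For □¬(□p → p):
a: successors {b, h}; ¬(□p → p) there: b:F, h:T. ✗
b: successors {c, g}; ¬(□p → p) there: c:F, g:T. ✗
c: successors {d}; ¬(□p → p) there: d:T. ✓
d: no successors, so □¬(□p → p) holds vacuously. ✓
g: no successors, so □¬(□p → p) holds vacuously. ✓
h: no successors, so □¬(□p → p) holds vacuously. ✓
— 4 worlds.
For ◇(p → ¬◇p):
a: successors {b, h}; p → ¬◇p there: b:T, h:T. ✓
b: successors {c, g}; p → ¬◇p there: c:T, g:T. ✓
c: successors {d}; p → ¬◇p there: d:T. ✓
d: no successors, so ◇(p → ¬◇p) fails. ✗
g: no successors, so ◇(p → ¬◇p) fails. ✗
h: no successors, so ◇(p → ¬◇p) fails. ✗
— 3 worlds.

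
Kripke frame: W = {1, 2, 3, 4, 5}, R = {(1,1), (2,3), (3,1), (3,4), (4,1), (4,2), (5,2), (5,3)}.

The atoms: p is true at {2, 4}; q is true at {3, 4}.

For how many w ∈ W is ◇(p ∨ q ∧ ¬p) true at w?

1: successors {1}; p ∨ q ∧ ¬p there: 1:F. ✗
2: successors {3}; p ∨ q ∧ ¬p there: 3:T. ✓
3: successors {1, 4}; p ∨ q ∧ ¬p there: 1:F, 4:T. ✓
4: successors {1, 2}; p ∨ q ∧ ¬p there: 1:F, 2:T. ✓
5: successors {2, 3}; p ∨ q ∧ ¬p there: 2:T, 3:T. ✓
Satisfying worlds: {2, 3, 4, 5}.

4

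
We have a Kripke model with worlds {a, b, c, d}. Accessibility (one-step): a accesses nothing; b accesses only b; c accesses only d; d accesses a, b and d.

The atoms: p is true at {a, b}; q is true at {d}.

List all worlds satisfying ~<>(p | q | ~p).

{a}

a: <>(p | q | ~p) is F. ✓
b: <>(p | q | ~p) is T. ✗
c: <>(p | q | ~p) is T. ✗
d: <>(p | q | ~p) is T. ✗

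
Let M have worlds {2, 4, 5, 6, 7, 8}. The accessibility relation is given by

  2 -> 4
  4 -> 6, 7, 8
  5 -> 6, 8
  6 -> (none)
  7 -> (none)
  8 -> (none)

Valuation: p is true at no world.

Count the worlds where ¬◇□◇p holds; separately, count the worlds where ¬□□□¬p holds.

For ¬◇□◇p:
2: ◇□◇p is F. ✓
4: ◇□◇p is T. ✗
5: ◇□◇p is T. ✗
6: ◇□◇p is F. ✓
7: ◇□◇p is F. ✓
8: ◇□◇p is F. ✓
— 4 worlds.
For ¬□□□¬p:
2: □□□¬p is T. ✗
4: □□□¬p is T. ✗
5: □□□¬p is T. ✗
6: □□□¬p is T. ✗
7: □□□¬p is T. ✗
8: □□□¬p is T. ✗
— 0 worlds.

4 and 0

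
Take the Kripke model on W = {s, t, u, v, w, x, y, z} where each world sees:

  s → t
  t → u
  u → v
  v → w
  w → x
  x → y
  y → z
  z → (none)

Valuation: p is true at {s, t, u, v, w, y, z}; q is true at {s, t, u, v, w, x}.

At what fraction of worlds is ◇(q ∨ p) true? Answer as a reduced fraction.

7/8

s: successors {t}; q ∨ p there: t:T. ✓
t: successors {u}; q ∨ p there: u:T. ✓
u: successors {v}; q ∨ p there: v:T. ✓
v: successors {w}; q ∨ p there: w:T. ✓
w: successors {x}; q ∨ p there: x:T. ✓
x: successors {y}; q ∨ p there: y:T. ✓
y: successors {z}; q ∨ p there: z:T. ✓
z: no successors, so ◇(q ∨ p) fails. ✗
That's 7 of 8 worlds, so 7/8.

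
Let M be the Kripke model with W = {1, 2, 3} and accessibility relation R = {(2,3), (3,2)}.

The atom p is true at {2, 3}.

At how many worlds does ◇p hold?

2

1: no successors, so ◇p fails. ✗
2: successors {3}; p there: 3:T. ✓
3: successors {2}; p there: 2:T. ✓
Satisfying worlds: {2, 3}.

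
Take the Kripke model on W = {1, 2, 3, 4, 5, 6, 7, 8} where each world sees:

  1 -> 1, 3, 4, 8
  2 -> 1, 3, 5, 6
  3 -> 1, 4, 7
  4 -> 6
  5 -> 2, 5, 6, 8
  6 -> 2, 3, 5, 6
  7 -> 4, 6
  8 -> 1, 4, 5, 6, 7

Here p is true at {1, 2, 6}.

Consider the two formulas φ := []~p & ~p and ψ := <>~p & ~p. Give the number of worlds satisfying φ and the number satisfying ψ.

For []~p & ~p:
1: []~p is F, ~p is F. ✗
2: []~p is F, ~p is F. ✗
3: []~p is F, ~p is T. ✗
4: []~p is F, ~p is T. ✗
5: []~p is F, ~p is T. ✗
6: []~p is F, ~p is F. ✗
7: []~p is F, ~p is T. ✗
8: []~p is F, ~p is T. ✗
— 0 worlds.
For <>~p & ~p:
1: <>~p is T, ~p is F. ✗
2: <>~p is T, ~p is F. ✗
3: <>~p is T, ~p is T. ✓
4: <>~p is F, ~p is T. ✗
5: <>~p is T, ~p is T. ✓
6: <>~p is T, ~p is F. ✗
7: <>~p is T, ~p is T. ✓
8: <>~p is T, ~p is T. ✓
— 4 worlds.

0 and 4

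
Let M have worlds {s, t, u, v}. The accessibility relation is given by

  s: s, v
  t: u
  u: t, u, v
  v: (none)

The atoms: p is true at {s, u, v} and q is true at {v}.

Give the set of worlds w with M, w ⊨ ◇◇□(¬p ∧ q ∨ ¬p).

{s, t, u}

s: successors {s, v}; ◇□(¬p ∧ q ∨ ¬p) there: s:T, v:F. ✓
t: successors {u}; ◇□(¬p ∧ q ∨ ¬p) there: u:T. ✓
u: successors {t, u, v}; ◇□(¬p ∧ q ∨ ¬p) there: t:F, u:T, v:F. ✓
v: no successors, so ◇◇□(¬p ∧ q ∨ ¬p) fails. ✗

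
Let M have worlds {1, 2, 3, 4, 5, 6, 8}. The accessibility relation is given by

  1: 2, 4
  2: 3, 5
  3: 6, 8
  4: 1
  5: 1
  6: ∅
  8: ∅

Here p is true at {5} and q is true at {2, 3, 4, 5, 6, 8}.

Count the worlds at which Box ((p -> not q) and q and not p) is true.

4

1: successors {2, 4}; (p -> not q) and q and not p there: 2:T, 4:T. ✓
2: successors {3, 5}; (p -> not q) and q and not p there: 3:T, 5:F. ✗
3: successors {6, 8}; (p -> not q) and q and not p there: 6:T, 8:T. ✓
4: successors {1}; (p -> not q) and q and not p there: 1:F. ✗
5: successors {1}; (p -> not q) and q and not p there: 1:F. ✗
6: no successors, so Box ((p -> not q) and q and not p) holds vacuously. ✓
8: no successors, so Box ((p -> not q) and q and not p) holds vacuously. ✓
Satisfying worlds: {1, 3, 6, 8}.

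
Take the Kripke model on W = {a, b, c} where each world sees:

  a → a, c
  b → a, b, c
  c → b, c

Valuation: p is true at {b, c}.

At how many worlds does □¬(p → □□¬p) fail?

2

a: successors {a, c}; ¬(p → □□¬p) there: a:F, c:T. ✗
b: successors {a, b, c}; ¬(p → □□¬p) there: a:F, b:T, c:T. ✗
c: successors {b, c}; ¬(p → □□¬p) there: b:T, c:T. ✓
Satisfying worlds: {c}.
So □¬(p → □□¬p) fails at the other 2 worlds.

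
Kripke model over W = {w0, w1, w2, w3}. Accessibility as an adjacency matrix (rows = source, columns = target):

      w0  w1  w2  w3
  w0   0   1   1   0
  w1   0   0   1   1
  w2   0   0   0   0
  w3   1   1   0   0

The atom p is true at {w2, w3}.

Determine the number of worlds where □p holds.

2

w0: successors {w1, w2}; p there: w1:F, w2:T. ✗
w1: successors {w2, w3}; p there: w2:T, w3:T. ✓
w2: no successors, so □p holds vacuously. ✓
w3: successors {w0, w1}; p there: w0:F, w1:F. ✗
Satisfying worlds: {w1, w2}.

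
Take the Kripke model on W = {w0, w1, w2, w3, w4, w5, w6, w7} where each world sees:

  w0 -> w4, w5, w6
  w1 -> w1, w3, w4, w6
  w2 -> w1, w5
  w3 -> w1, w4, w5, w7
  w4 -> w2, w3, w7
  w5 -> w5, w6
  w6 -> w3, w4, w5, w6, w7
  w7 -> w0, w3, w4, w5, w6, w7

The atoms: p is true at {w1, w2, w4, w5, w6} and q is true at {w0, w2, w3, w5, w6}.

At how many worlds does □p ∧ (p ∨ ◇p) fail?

5

w0: □p is T, p ∨ ◇p is T. ✓
w1: □p is F, p ∨ ◇p is T. ✗
w2: □p is T, p ∨ ◇p is T. ✓
w3: □p is F, p ∨ ◇p is T. ✗
w4: □p is F, p ∨ ◇p is T. ✗
w5: □p is T, p ∨ ◇p is T. ✓
w6: □p is F, p ∨ ◇p is T. ✗
w7: □p is F, p ∨ ◇p is T. ✗
Satisfying worlds: {w0, w2, w5}.
So □p ∧ (p ∨ ◇p) fails at the other 5 worlds.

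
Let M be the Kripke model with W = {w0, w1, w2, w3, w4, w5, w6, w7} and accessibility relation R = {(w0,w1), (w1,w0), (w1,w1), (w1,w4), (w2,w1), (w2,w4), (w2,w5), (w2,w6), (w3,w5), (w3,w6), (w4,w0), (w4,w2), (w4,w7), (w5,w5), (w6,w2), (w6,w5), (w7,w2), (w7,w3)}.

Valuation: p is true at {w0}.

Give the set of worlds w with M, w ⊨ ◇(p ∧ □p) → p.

w0: ◇(p ∧ □p) is F, p is T. ✓
w1: ◇(p ∧ □p) is F, p is F. ✓
w2: ◇(p ∧ □p) is F, p is F. ✓
w3: ◇(p ∧ □p) is F, p is F. ✓
w4: ◇(p ∧ □p) is F, p is F. ✓
w5: ◇(p ∧ □p) is F, p is F. ✓
w6: ◇(p ∧ □p) is F, p is F. ✓
w7: ◇(p ∧ □p) is F, p is F. ✓

{w0, w1, w2, w3, w4, w5, w6, w7}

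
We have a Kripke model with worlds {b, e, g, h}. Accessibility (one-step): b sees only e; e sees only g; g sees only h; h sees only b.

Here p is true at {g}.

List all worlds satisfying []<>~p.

b: successors {e}; <>~p there: e:F. ✗
e: successors {g}; <>~p there: g:T. ✓
g: successors {h}; <>~p there: h:T. ✓
h: successors {b}; <>~p there: b:T. ✓

{e, g, h}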